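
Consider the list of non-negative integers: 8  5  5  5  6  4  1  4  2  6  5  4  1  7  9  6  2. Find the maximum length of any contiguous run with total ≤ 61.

Extend to the right; shrink from the left whenever the sum exceeds 61:
[8] sum 8 len 1
[8, 5] sum 13 len 2
[8, 5, 5] sum 18 len 3
[8, 5, 5, 5] sum 23 len 4
[8, 5, 5, 5, 6] sum 29 len 5
[8, 5, 5, 5, 6, 4] sum 33 len 6
[8, 5, 5, 5, 6, 4, 1] sum 34 len 7
[8, 5, 5, 5, 6, 4, 1, 4] sum 38 len 8
[8, 5, 5, 5, 6, 4, 1, 4, 2] sum 40 len 9
[8, 5, 5, 5, 6, 4, 1, 4, 2, 6] sum 46 len 10
[8, 5, 5, 5, 6, 4, 1, 4, 2, 6, 5] sum 51 len 11
[8, 5, 5, 5, 6, 4, 1, 4, 2, 6, 5, 4] sum 55 len 12
[8, 5, 5, 5, 6, 4, 1, 4, 2, 6, 5, 4, 1] sum 56 len 13
[5, 5, 5, 6, 4, 1, 4, 2, 6, 5, 4, 1, 7] sum 55 len 13
[5, 5, 6, 4, 1, 4, 2, 6, 5, 4, 1, 7, 9] sum 59 len 13
[5, 6, 4, 1, 4, 2, 6, 5, 4, 1, 7, 9, 6] sum 60 len 13
[6, 4, 1, 4, 2, 6, 5, 4, 1, 7, 9, 6, 2] sum 57 len 13
Longest length seen: 13.

13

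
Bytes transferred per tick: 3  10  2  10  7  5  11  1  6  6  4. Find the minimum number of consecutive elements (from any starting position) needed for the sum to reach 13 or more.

2

add 3: running sum 3 < 13
add 10: shortest ending here [3, 10] sum 13, len 2
add 2: shortest ending here [3, 10, 2] sum 15, len 3
add 10: shortest ending here [10, 2, 10] sum 22, len 3
add 7: shortest ending here [10, 7] sum 17, len 2
add 5: shortest ending here [10, 7, 5] sum 22, len 3
add 11: shortest ending here [5, 11] sum 16, len 2
add 1: shortest ending here [5, 11, 1] sum 17, len 3
add 6: shortest ending here [11, 1, 6] sum 18, len 3
add 6: shortest ending here [1, 6, 6] sum 13, len 3
add 4: shortest ending here [6, 6, 4] sum 16, len 3
Shortest qualifying length: 2.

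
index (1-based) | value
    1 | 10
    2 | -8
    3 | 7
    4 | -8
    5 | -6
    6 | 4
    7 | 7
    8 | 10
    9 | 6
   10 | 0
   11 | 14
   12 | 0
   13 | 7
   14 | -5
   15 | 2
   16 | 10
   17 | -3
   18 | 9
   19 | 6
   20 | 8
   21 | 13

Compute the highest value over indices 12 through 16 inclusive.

10

Elements at indices 12..16: 0, 7, -5, 2, 10
max(0, 7, -5, 2, 10) = 10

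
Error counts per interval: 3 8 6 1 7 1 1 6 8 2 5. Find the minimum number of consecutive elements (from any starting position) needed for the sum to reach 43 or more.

add 3: running sum 3 < 43
add 8: running sum 11 < 43
add 6: running sum 17 < 43
add 1: running sum 18 < 43
add 7: running sum 25 < 43
add 1: running sum 26 < 43
add 1: running sum 27 < 43
add 6: running sum 33 < 43
add 8: running sum 41 < 43
add 2: shortest ending here [3, 8, 6, 1, 7, 1, 1, 6, 8, 2] sum 43, len 10
add 5: shortest ending here [8, 6, 1, 7, 1, 1, 6, 8, 2, 5] sum 45, len 10
Shortest qualifying length: 10.

10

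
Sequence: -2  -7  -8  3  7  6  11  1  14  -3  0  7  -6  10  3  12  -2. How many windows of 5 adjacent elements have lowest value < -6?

-2 -7 -8 3 7 → min -8  < -6 ✓
-7 -8 3 7 6 → min -8  < -6 ✓
-8 3 7 6 11 → min -8  < -6 ✓
3 7 6 11 1 → min 1
7 6 11 1 14 → min 1
6 11 1 14 -3 → min -3
11 1 14 -3 0 → min -3
1 14 -3 0 7 → min -3
14 -3 0 7 -6 → min -6
-3 0 7 -6 10 → min -6
0 7 -6 10 3 → min -6
7 -6 10 3 12 → min -6
-6 10 3 12 -2 → min -6
3 windows satisfy the condition.

3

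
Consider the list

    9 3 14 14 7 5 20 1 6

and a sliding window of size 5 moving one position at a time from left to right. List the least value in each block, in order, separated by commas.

3, 3, 5, 1, 1

Sliding a size-5 window across the 9 values:
9 3 14 14 7 → min 3
3 14 14 7 5 → min 3
14 14 7 5 20 → min 5
14 7 5 20 1 → min 1
7 5 20 1 6 → min 1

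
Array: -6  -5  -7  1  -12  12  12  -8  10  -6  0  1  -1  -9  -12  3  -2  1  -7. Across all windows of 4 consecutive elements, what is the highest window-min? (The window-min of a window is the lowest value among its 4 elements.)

Window mins for each of the 16 positions:
-6 -5 -7 1 → min -7
-5 -7 1 -12 → min -12
-7 1 -12 12 → min -12
1 -12 12 12 → min -12
-12 12 12 -8 → min -12
12 12 -8 10 → min -8
12 -8 10 -6 → min -8
-8 10 -6 0 → min -8
10 -6 0 1 → min -6
-6 0 1 -1 → min -6
0 1 -1 -9 → min -9
1 -1 -9 -12 → min -12
-1 -9 -12 3 → min -12
-9 -12 3 -2 → min -12
-12 3 -2 1 → min -12
3 -2 1 -7 → min -7
Highest of these is -6.

-6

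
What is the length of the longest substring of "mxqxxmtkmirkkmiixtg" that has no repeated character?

[m] len 1
[m, x] len 2
[m, x, q] len 3
[q, x] len 2
[x] len 1
[x, m] len 2
[x, m, t] len 3
[x, m, t, k] len 4
[t, k, m] len 3
[t, k, m, i] len 4
[t, k, m, i, r] len 5
[m, i, r, k] len 4
[k] len 1
[k, m] len 2
[k, m, i] len 3
[i] len 1
[i, x] len 2
[i, x, t] len 3
[i, x, t, g] len 4
Longest all-distinct length: 5.

5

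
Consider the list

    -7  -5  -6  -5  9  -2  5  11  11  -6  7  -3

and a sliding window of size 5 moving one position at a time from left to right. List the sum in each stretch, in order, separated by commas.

-7 -5 -6 -5 9 → sum -14
-5 -6 -5 9 -2 → sum -9
-6 -5 9 -2 5 → sum 1
-5 9 -2 5 11 → sum 18
9 -2 5 11 11 → sum 34
-2 5 11 11 -6 → sum 19
5 11 11 -6 7 → sum 28
11 11 -6 7 -3 → sum 20

-14, -9, 1, 18, 34, 19, 28, 20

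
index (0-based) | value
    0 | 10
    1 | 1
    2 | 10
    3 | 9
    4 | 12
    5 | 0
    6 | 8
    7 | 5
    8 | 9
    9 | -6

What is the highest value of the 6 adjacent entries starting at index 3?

Elements at indices 3..8: 9, 12, 0, 8, 5, 9
max(9, 12, 0, 8, 5, 9) = 12

12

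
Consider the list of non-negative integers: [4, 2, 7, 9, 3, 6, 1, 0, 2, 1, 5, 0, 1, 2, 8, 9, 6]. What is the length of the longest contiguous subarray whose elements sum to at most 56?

15

→ 4: sum 4, len 1
→ 2: sum 6, len 2
→ 7: sum 13, len 3
→ 9: sum 22, len 4
→ 3: sum 25, len 5
→ 6: sum 31, len 6
→ 1: sum 32, len 7
→ 0: sum 32, len 8
→ 2: sum 34, len 9
→ 1: sum 35, len 10
→ 5: sum 40, len 11
→ 0: sum 40, len 12
→ 1: sum 41, len 13
→ 2: sum 43, len 14
→ 8: sum 51, len 15
→ 9 (dropped 4): sum 56, len 15
→ 6 (dropped 2, 7): sum 53, len 14
Longest length seen: 15.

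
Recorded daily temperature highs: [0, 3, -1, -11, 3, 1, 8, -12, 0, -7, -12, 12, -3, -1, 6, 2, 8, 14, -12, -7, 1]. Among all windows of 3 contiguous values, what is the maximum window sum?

(0, 3, -1) → sum 2
(3, -1, -11) → sum -9
(-1, -11, 3) → sum -9
(-11, 3, 1) → sum -7
(3, 1, 8) → sum 12
(1, 8, -12) → sum -3
(8, -12, 0) → sum -4
(-12, 0, -7) → sum -19
(0, -7, -12) → sum -19
(-7, -12, 12) → sum -7
(-12, 12, -3) → sum -3
(12, -3, -1) → sum 8
(-3, -1, 6) → sum 2
(-1, 6, 2) → sum 7
(6, 2, 8) → sum 16
(2, 8, 14) → sum 24
(8, 14, -12) → sum 10
(14, -12, -7) → sum -5
(-12, -7, 1) → sum -18
Maximum of these is 24.

24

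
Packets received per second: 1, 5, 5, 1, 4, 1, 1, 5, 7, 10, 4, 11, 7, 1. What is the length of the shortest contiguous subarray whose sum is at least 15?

2

add 1: running sum 1 < 15
add 5: running sum 6 < 15
add 5: running sum 11 < 15
add 1: running sum 12 < 15
end 4: [5, 5, 1, 4] sum 15, len 4
end 5: [5, 5, 1, 4, 1] sum 16, len 5
end 6: [5, 5, 1, 4, 1, 1] sum 17, len 6
end 7: [5, 1, 4, 1, 1, 5] sum 17, len 6
end 8: [4, 1, 1, 5, 7] sum 18, len 5
end 9: [7, 10] sum 17, len 2
end 10: [7, 10, 4] sum 21, len 3
end 11: [4, 11] sum 15, len 2
end 12: [11, 7] sum 18, len 2
end 13: [11, 7, 1] sum 19, len 3
Shortest qualifying length: 2.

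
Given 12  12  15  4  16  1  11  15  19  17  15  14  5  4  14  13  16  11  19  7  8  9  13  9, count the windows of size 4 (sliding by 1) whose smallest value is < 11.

(12, 12, 15, 4) → min 4  < 11 ✓
(12, 15, 4, 16) → min 4  < 11 ✓
(15, 4, 16, 1) → min 1  < 11 ✓
(4, 16, 1, 11) → min 1  < 11 ✓
(16, 1, 11, 15) → min 1  < 11 ✓
(1, 11, 15, 19) → min 1  < 11 ✓
(11, 15, 19, 17) → min 11
(15, 19, 17, 15) → min 15
(19, 17, 15, 14) → min 14
(17, 15, 14, 5) → min 5  < 11 ✓
(15, 14, 5, 4) → min 4  < 11 ✓
(14, 5, 4, 14) → min 4  < 11 ✓
(5, 4, 14, 13) → min 4  < 11 ✓
(4, 14, 13, 16) → min 4  < 11 ✓
(14, 13, 16, 11) → min 11
(13, 16, 11, 19) → min 11
(16, 11, 19, 7) → min 7  < 11 ✓
(11, 19, 7, 8) → min 7  < 11 ✓
(19, 7, 8, 9) → min 7  < 11 ✓
(7, 8, 9, 13) → min 7  < 11 ✓
(8, 9, 13, 9) → min 8  < 11 ✓
16 windows satisfy the condition.

16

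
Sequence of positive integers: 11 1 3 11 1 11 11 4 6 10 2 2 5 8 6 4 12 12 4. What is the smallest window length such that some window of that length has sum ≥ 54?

7

Extend right; whenever the sum reaches 54, record the length and shrink from the left:
add 11: running sum 11 < 54
add 1: running sum 12 < 54
add 3: running sum 15 < 54
add 11: running sum 26 < 54
add 1: running sum 27 < 54
add 11: running sum 38 < 54
add 11: running sum 49 < 54
add 4: running sum 53 < 54
end 8: [11, 1, 3, 11, 1, 11, 11, 4, 6] sum 59, len 9
end 9: [11, 1, 11, 11, 4, 6, 10] sum 54, len 7
end 10: [11, 1, 11, 11, 4, 6, 10, 2] sum 56, len 8
end 11: [11, 1, 11, 11, 4, 6, 10, 2, 2] sum 58, len 9
end 12: [11, 1, 11, 11, 4, 6, 10, 2, 2, 5] sum 63, len 10
end 13: [11, 11, 4, 6, 10, 2, 2, 5, 8] sum 59, len 9
end 14: [11, 4, 6, 10, 2, 2, 5, 8, 6] sum 54, len 9
end 15: [11, 4, 6, 10, 2, 2, 5, 8, 6, 4] sum 58, len 10
end 16: [6, 10, 2, 2, 5, 8, 6, 4, 12] sum 55, len 9
end 17: [10, 2, 2, 5, 8, 6, 4, 12, 12] sum 61, len 9
end 18: [2, 2, 5, 8, 6, 4, 12, 12, 4] sum 55, len 9
Shortest qualifying length: 7.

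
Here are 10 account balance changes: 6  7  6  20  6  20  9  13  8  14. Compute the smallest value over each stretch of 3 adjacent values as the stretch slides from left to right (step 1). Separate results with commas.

[6, 7, 6] → min 6
[7, 6, 20] → min 6
[6, 20, 6] → min 6
[20, 6, 20] → min 6
[6, 20, 9] → min 6
[20, 9, 13] → min 9
[9, 13, 8] → min 8
[13, 8, 14] → min 8

6, 6, 6, 6, 6, 9, 8, 8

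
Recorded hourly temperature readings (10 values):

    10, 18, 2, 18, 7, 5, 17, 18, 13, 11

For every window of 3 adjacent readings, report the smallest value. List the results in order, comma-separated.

10 18 2 → min 2
18 2 18 → min 2
2 18 7 → min 2
18 7 5 → min 5
7 5 17 → min 5
5 17 18 → min 5
17 18 13 → min 13
18 13 11 → min 11

2, 2, 2, 5, 5, 5, 13, 11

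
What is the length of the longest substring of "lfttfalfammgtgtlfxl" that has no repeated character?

add l: [l] len 1
add f: [l, f] len 2
add t: [l, f, t] len 3
add t (repeat t, move left end past it): [t] len 1
add f: [t, f] len 2
add a: [t, f, a] len 3
add l: [t, f, a, l] len 4
add f (repeat f, move left end past it): [a, l, f] len 3
add a (repeat a, move left end past it): [l, f, a] len 3
add m: [l, f, a, m] len 4
add m (repeat m, move left end past it): [m] len 1
add g: [m, g] len 2
add t: [m, g, t] len 3
add g (repeat g, move left end past it): [t, g] len 2
add t (repeat t, move left end past it): [g, t] len 2
add l: [g, t, l] len 3
add f: [g, t, l, f] len 4
add x: [g, t, l, f, x] len 5
add l (repeat l, move left end past it): [f, x, l] len 3
Longest all-distinct length: 5.

5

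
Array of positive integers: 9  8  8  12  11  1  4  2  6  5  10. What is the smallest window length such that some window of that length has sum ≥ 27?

3

Extend right; whenever the sum reaches 27, record the length and shrink from the left:
add 9: running sum 9 < 27
add 8: running sum 17 < 27
add 8: running sum 25 < 27
end 3: [8, 8, 12] sum 28, len 3
end 4: [8, 12, 11] sum 31, len 3
end 5: [8, 12, 11, 1] sum 32, len 4
end 6: [12, 11, 1, 4] sum 28, len 4
end 7: [12, 11, 1, 4, 2] sum 30, len 5
end 8: [12, 11, 1, 4, 2, 6] sum 36, len 6
end 9: [11, 1, 4, 2, 6, 5] sum 29, len 6
end 10: [4, 2, 6, 5, 10] sum 27, len 5
Shortest qualifying length: 3.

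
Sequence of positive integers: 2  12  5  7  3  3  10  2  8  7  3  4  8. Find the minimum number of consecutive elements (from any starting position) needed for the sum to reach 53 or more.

add 2: running sum 2 < 53
add 12: running sum 14 < 53
add 5: running sum 19 < 53
add 7: running sum 26 < 53
add 3: running sum 29 < 53
add 3: running sum 32 < 53
add 10: running sum 42 < 53
add 2: running sum 44 < 53
add 8: running sum 52 < 53
add 7: shortest ending here [12, 5, 7, 3, 3, 10, 2, 8, 7] sum 57, len 9
add 3: shortest ending here [12, 5, 7, 3, 3, 10, 2, 8, 7, 3] sum 60, len 10
add 4: shortest ending here [12, 5, 7, 3, 3, 10, 2, 8, 7, 3, 4] sum 64, len 11
add 8: shortest ending here [7, 3, 3, 10, 2, 8, 7, 3, 4, 8] sum 55, len 10
Shortest qualifying length: 9.

9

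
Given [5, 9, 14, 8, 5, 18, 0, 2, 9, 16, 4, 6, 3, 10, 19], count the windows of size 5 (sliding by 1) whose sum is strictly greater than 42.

5 9 14 8 5 → sum 41
9 14 8 5 18 → sum 54  > 42 ✓
14 8 5 18 0 → sum 45  > 42 ✓
8 5 18 0 2 → sum 33
5 18 0 2 9 → sum 34
18 0 2 9 16 → sum 45  > 42 ✓
0 2 9 16 4 → sum 31
2 9 16 4 6 → sum 37
9 16 4 6 3 → sum 38
16 4 6 3 10 → sum 39
4 6 3 10 19 → sum 42
3 windows satisfy the condition.

3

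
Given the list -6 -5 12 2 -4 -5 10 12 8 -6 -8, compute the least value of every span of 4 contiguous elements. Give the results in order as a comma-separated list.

-6, -5, -5, -5, -5, -5, -6, -8

(-6, -5, 12, 2) → min -6
(-5, 12, 2, -4) → min -5
(12, 2, -4, -5) → min -5
(2, -4, -5, 10) → min -5
(-4, -5, 10, 12) → min -5
(-5, 10, 12, 8) → min -5
(10, 12, 8, -6) → min -6
(12, 8, -6, -8) → min -8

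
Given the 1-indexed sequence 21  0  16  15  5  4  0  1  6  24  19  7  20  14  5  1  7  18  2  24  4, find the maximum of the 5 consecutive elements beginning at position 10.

24

Elements at indices 10..14: 24, 19, 7, 20, 14
max(24, 19, 7, 20, 14) = 24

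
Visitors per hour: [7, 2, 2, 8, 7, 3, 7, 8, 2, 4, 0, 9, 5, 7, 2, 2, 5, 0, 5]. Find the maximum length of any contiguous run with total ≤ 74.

add 7: [7] sum 7, len 1
add 2: [7, 2] sum 9, len 2
add 2: [7, 2, 2] sum 11, len 3
add 8: [7, 2, 2, 8] sum 19, len 4
add 7: [7, 2, 2, 8, 7] sum 26, len 5
add 3: [7, 2, 2, 8, 7, 3] sum 29, len 6
add 7: [7, 2, 2, 8, 7, 3, 7] sum 36, len 7
add 8: [7, 2, 2, 8, 7, 3, 7, 8] sum 44, len 8
add 2: [7, 2, 2, 8, 7, 3, 7, 8, 2] sum 46, len 9
add 4: [7, 2, 2, 8, 7, 3, 7, 8, 2, 4] sum 50, len 10
add 0: [7, 2, 2, 8, 7, 3, 7, 8, 2, 4, 0] sum 50, len 11
add 9: [7, 2, 2, 8, 7, 3, 7, 8, 2, 4, 0, 9] sum 59, len 12
add 5: [7, 2, 2, 8, 7, 3, 7, 8, 2, 4, 0, 9, 5] sum 64, len 13
add 7: [7, 2, 2, 8, 7, 3, 7, 8, 2, 4, 0, 9, 5, 7] sum 71, len 14
add 2: [7, 2, 2, 8, 7, 3, 7, 8, 2, 4, 0, 9, 5, 7, 2] sum 73, len 15
add 2: [2, 2, 8, 7, 3, 7, 8, 2, 4, 0, 9, 5, 7, 2, 2] sum 68, len 15
add 5: [2, 2, 8, 7, 3, 7, 8, 2, 4, 0, 9, 5, 7, 2, 2, 5] sum 73, len 16
add 0: [2, 2, 8, 7, 3, 7, 8, 2, 4, 0, 9, 5, 7, 2, 2, 5, 0] sum 73, len 17
add 5: [8, 7, 3, 7, 8, 2, 4, 0, 9, 5, 7, 2, 2, 5, 0, 5] sum 74, len 16
Longest length seen: 17.

17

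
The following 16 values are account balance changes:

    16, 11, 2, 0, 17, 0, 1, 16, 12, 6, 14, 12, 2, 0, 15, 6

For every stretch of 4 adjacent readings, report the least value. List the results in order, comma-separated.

(16, 11, 2, 0) → min 0
(11, 2, 0, 17) → min 0
(2, 0, 17, 0) → min 0
(0, 17, 0, 1) → min 0
(17, 0, 1, 16) → min 0
(0, 1, 16, 12) → min 0
(1, 16, 12, 6) → min 1
(16, 12, 6, 14) → min 6
(12, 6, 14, 12) → min 6
(6, 14, 12, 2) → min 2
(14, 12, 2, 0) → min 0
(12, 2, 0, 15) → min 0
(2, 0, 15, 6) → min 0

0, 0, 0, 0, 0, 0, 1, 6, 6, 2, 0, 0, 0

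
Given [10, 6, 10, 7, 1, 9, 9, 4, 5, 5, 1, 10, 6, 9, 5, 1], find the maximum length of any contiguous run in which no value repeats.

[10] len 1
[10, 6] len 2
[6, 10] len 2
[6, 10, 7] len 3
[6, 10, 7, 1] len 4
[6, 10, 7, 1, 9] len 5
[9] len 1
[9, 4] len 2
[9, 4, 5] len 3
[5] len 1
[5, 1] len 2
[5, 1, 10] len 3
[5, 1, 10, 6] len 4
[5, 1, 10, 6, 9] len 5
[1, 10, 6, 9, 5] len 5
[10, 6, 9, 5, 1] len 5
Longest all-distinct length: 5.

5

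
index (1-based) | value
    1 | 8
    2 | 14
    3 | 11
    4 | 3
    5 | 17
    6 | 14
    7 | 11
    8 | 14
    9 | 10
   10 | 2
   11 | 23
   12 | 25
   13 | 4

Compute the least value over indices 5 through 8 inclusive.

11

Elements at indices 5..8: 17, 14, 11, 14
min(17, 14, 11, 14) = 11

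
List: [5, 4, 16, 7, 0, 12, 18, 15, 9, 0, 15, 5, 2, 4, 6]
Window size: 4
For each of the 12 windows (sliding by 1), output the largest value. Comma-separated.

[5, 4, 16, 7] → max 16
[4, 16, 7, 0] → max 16
[16, 7, 0, 12] → max 16
[7, 0, 12, 18] → max 18
[0, 12, 18, 15] → max 18
[12, 18, 15, 9] → max 18
[18, 15, 9, 0] → max 18
[15, 9, 0, 15] → max 15
[9, 0, 15, 5] → max 15
[0, 15, 5, 2] → max 15
[15, 5, 2, 4] → max 15
[5, 2, 4, 6] → max 6

16, 16, 16, 18, 18, 18, 18, 15, 15, 15, 15, 6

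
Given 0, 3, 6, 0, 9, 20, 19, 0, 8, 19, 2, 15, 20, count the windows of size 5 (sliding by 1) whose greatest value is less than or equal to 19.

[0, 3, 6, 0, 9] → max 9  ≤ 19 ✓
[3, 6, 0, 9, 20] → max 20
[6, 0, 9, 20, 19] → max 20
[0, 9, 20, 19, 0] → max 20
[9, 20, 19, 0, 8] → max 20
[20, 19, 0, 8, 19] → max 20
[19, 0, 8, 19, 2] → max 19  ≤ 19 ✓
[0, 8, 19, 2, 15] → max 19  ≤ 19 ✓
[8, 19, 2, 15, 20] → max 20
3 windows satisfy the condition.

3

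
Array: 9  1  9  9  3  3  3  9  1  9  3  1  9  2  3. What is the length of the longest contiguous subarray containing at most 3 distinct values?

Extend right; when distinct count exceeds 3, shrink from the left:
[9] 1 distinct, len 1
[9, 1] 2 distinct, len 2
[9, 1, 9] 2 distinct, len 3
[9, 1, 9, 9] 2 distinct, len 4
[9, 1, 9, 9, 3] 3 distinct, len 5
[9, 1, 9, 9, 3, 3] 3 distinct, len 6
[9, 1, 9, 9, 3, 3, 3] 3 distinct, len 7
[9, 1, 9, 9, 3, 3, 3, 9] 3 distinct, len 8
[9, 1, 9, 9, 3, 3, 3, 9, 1] 3 distinct, len 9
[9, 1, 9, 9, 3, 3, 3, 9, 1, 9] 3 distinct, len 10
[9, 1, 9, 9, 3, 3, 3, 9, 1, 9, 3] 3 distinct, len 11
[9, 1, 9, 9, 3, 3, 3, 9, 1, 9, 3, 1] 3 distinct, len 12
[9, 1, 9, 9, 3, 3, 3, 9, 1, 9, 3, 1, 9] 3 distinct, len 13
[1, 9, 2] 3 distinct, len 3
[9, 2, 3] 3 distinct, len 3
Longest length with ≤3 distinct: 13.

13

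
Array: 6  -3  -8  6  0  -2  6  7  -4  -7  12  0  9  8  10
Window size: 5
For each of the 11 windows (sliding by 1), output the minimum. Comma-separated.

-8, -8, -8, -2, -4, -7, -7, -7, -7, -7, 0

[6, -3, -8, 6, 0] → min -8
[-3, -8, 6, 0, -2] → min -8
[-8, 6, 0, -2, 6] → min -8
[6, 0, -2, 6, 7] → min -2
[0, -2, 6, 7, -4] → min -4
[-2, 6, 7, -4, -7] → min -7
[6, 7, -4, -7, 12] → min -7
[7, -4, -7, 12, 0] → min -7
[-4, -7, 12, 0, 9] → min -7
[-7, 12, 0, 9, 8] → min -7
[12, 0, 9, 8, 10] → min 0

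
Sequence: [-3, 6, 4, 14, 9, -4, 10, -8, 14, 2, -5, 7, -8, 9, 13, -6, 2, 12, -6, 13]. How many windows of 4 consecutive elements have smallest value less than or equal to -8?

[-3, 6, 4, 14] → min -3
[6, 4, 14, 9] → min 4
[4, 14, 9, -4] → min -4
[14, 9, -4, 10] → min -4
[9, -4, 10, -8] → min -8  ≤ -8 ✓
[-4, 10, -8, 14] → min -8  ≤ -8 ✓
[10, -8, 14, 2] → min -8  ≤ -8 ✓
[-8, 14, 2, -5] → min -8  ≤ -8 ✓
[14, 2, -5, 7] → min -5
[2, -5, 7, -8] → min -8  ≤ -8 ✓
[-5, 7, -8, 9] → min -8  ≤ -8 ✓
[7, -8, 9, 13] → min -8  ≤ -8 ✓
[-8, 9, 13, -6] → min -8  ≤ -8 ✓
[9, 13, -6, 2] → min -6
[13, -6, 2, 12] → min -6
[-6, 2, 12, -6] → min -6
[2, 12, -6, 13] → min -6
8 windows satisfy the condition.

8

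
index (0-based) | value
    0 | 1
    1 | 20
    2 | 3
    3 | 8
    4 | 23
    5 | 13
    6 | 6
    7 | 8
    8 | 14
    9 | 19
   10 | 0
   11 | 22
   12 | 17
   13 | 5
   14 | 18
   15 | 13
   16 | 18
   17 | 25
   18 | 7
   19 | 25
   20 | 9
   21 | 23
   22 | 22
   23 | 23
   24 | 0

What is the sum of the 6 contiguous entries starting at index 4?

83

Elements at indices 4..9: 23, 13, 6, 8, 14, 19
sum(23, 13, 6, 8, 14, 19) = 83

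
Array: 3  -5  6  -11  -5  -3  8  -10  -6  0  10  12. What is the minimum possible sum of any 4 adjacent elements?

[3, -5, 6, -11] → sum -7
[-5, 6, -11, -5] → sum -15
[6, -11, -5, -3] → sum -13
[-11, -5, -3, 8] → sum -11
[-5, -3, 8, -10] → sum -10
[-3, 8, -10, -6] → sum -11
[8, -10, -6, 0] → sum -8
[-10, -6, 0, 10] → sum -6
[-6, 0, 10, 12] → sum 16
Minimum of these is -15.

-15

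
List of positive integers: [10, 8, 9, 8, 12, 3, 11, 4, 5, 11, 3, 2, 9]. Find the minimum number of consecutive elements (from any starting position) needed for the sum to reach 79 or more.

add 10: running sum 10 < 79
add 8: running sum 18 < 79
add 9: running sum 27 < 79
add 8: running sum 35 < 79
add 12: running sum 47 < 79
add 3: running sum 50 < 79
add 11: running sum 61 < 79
add 4: running sum 65 < 79
add 5: running sum 70 < 79
add 11: shortest ending here [10, 8, 9, 8, 12, 3, 11, 4, 5, 11] sum 81, len 10
add 3: shortest ending here [10, 8, 9, 8, 12, 3, 11, 4, 5, 11, 3] sum 84, len 11
add 2: shortest ending here [10, 8, 9, 8, 12, 3, 11, 4, 5, 11, 3, 2] sum 86, len 12
add 9: shortest ending here [8, 9, 8, 12, 3, 11, 4, 5, 11, 3, 2, 9] sum 85, len 12
Shortest qualifying length: 10.

10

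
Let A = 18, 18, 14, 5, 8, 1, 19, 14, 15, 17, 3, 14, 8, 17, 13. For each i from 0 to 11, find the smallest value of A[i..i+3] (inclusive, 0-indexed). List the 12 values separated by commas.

5, 5, 1, 1, 1, 1, 14, 3, 3, 3, 3, 8

(18, 18, 14, 5) → min 5
(18, 14, 5, 8) → min 5
(14, 5, 8, 1) → min 1
(5, 8, 1, 19) → min 1
(8, 1, 19, 14) → min 1
(1, 19, 14, 15) → min 1
(19, 14, 15, 17) → min 14
(14, 15, 17, 3) → min 3
(15, 17, 3, 14) → min 3
(17, 3, 14, 8) → min 3
(3, 14, 8, 17) → min 3
(14, 8, 17, 13) → min 8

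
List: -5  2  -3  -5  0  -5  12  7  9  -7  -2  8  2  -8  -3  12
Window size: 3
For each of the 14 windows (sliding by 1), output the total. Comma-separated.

[-5, 2, -3] → sum -6
[2, -3, -5] → sum -6
[-3, -5, 0] → sum -8
[-5, 0, -5] → sum -10
[0, -5, 12] → sum 7
[-5, 12, 7] → sum 14
[12, 7, 9] → sum 28
[7, 9, -7] → sum 9
[9, -7, -2] → sum 0
[-7, -2, 8] → sum -1
[-2, 8, 2] → sum 8
[8, 2, -8] → sum 2
[2, -8, -3] → sum -9
[-8, -3, 12] → sum 1

-6, -6, -8, -10, 7, 14, 28, 9, 0, -1, 8, 2, -9, 1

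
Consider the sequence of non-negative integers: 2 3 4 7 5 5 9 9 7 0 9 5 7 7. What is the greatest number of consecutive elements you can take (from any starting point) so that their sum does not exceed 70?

12

add 2: [2] sum 2, len 1
add 3: [2, 3] sum 5, len 2
add 4: [2, 3, 4] sum 9, len 3
add 7: [2, 3, 4, 7] sum 16, len 4
add 5: [2, 3, 4, 7, 5] sum 21, len 5
add 5: [2, 3, 4, 7, 5, 5] sum 26, len 6
add 9: [2, 3, 4, 7, 5, 5, 9] sum 35, len 7
add 9: [2, 3, 4, 7, 5, 5, 9, 9] sum 44, len 8
add 7: [2, 3, 4, 7, 5, 5, 9, 9, 7] sum 51, len 9
add 0: [2, 3, 4, 7, 5, 5, 9, 9, 7, 0] sum 51, len 10
add 9: [2, 3, 4, 7, 5, 5, 9, 9, 7, 0, 9] sum 60, len 11
add 5: [2, 3, 4, 7, 5, 5, 9, 9, 7, 0, 9, 5] sum 65, len 12
add 7: [3, 4, 7, 5, 5, 9, 9, 7, 0, 9, 5, 7] sum 70, len 12
add 7: [7, 5, 5, 9, 9, 7, 0, 9, 5, 7, 7] sum 70, len 11
Longest length seen: 12.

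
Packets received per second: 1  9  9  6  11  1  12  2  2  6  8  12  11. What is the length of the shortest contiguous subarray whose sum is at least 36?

add 1: running sum 1 < 36
add 9: running sum 10 < 36
add 9: running sum 19 < 36
add 6: running sum 25 < 36
add 11: shortest ending here [1, 9, 9, 6, 11] sum 36, len 5
add 1: shortest ending here [9, 9, 6, 11, 1] sum 36, len 5
add 12: shortest ending here [9, 6, 11, 1, 12] sum 39, len 5
add 2: shortest ending here [9, 6, 11, 1, 12, 2] sum 41, len 6
add 2: shortest ending here [9, 6, 11, 1, 12, 2, 2] sum 43, len 7
add 6: shortest ending here [6, 11, 1, 12, 2, 2, 6] sum 40, len 7
add 8: shortest ending here [11, 1, 12, 2, 2, 6, 8] sum 42, len 7
add 12: shortest ending here [12, 2, 2, 6, 8, 12] sum 42, len 6
add 11: shortest ending here [6, 8, 12, 11] sum 37, len 4
Shortest qualifying length: 4.

4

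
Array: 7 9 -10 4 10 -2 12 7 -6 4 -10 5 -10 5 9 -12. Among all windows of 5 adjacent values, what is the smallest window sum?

-17

[7, 9, -10, 4, 10] → sum 20
[9, -10, 4, 10, -2] → sum 11
[-10, 4, 10, -2, 12] → sum 14
[4, 10, -2, 12, 7] → sum 31
[10, -2, 12, 7, -6] → sum 21
[-2, 12, 7, -6, 4] → sum 15
[12, 7, -6, 4, -10] → sum 7
[7, -6, 4, -10, 5] → sum 0
[-6, 4, -10, 5, -10] → sum -17
[4, -10, 5, -10, 5] → sum -6
[-10, 5, -10, 5, 9] → sum -1
[5, -10, 5, 9, -12] → sum -3
Smallest of these is -17.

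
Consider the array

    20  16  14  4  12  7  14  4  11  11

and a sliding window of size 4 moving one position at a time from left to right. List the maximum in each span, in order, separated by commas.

20 16 14 4 → max 20
16 14 4 12 → max 16
14 4 12 7 → max 14
4 12 7 14 → max 14
12 7 14 4 → max 14
7 14 4 11 → max 14
14 4 11 11 → max 14

20, 16, 14, 14, 14, 14, 14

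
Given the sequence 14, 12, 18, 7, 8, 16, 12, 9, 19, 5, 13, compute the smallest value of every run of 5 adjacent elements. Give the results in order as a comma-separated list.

Sliding a size-5 window across the 11 values:
14 12 18 7 8 → min 7
12 18 7 8 16 → min 7
18 7 8 16 12 → min 7
7 8 16 12 9 → min 7
8 16 12 9 19 → min 8
16 12 9 19 5 → min 5
12 9 19 5 13 → min 5

7, 7, 7, 7, 8, 5, 5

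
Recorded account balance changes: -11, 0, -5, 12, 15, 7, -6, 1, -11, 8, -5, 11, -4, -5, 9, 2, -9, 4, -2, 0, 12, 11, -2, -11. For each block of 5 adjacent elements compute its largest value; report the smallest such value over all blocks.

(-11, 0, -5, 12, 15) → max 15
(0, -5, 12, 15, 7) → max 15
(-5, 12, 15, 7, -6) → max 15
(12, 15, 7, -6, 1) → max 15
(15, 7, -6, 1, -11) → max 15
(7, -6, 1, -11, 8) → max 8
(-6, 1, -11, 8, -5) → max 8
(1, -11, 8, -5, 11) → max 11
(-11, 8, -5, 11, -4) → max 11
(8, -5, 11, -4, -5) → max 11
(-5, 11, -4, -5, 9) → max 11
(11, -4, -5, 9, 2) → max 11
(-4, -5, 9, 2, -9) → max 9
(-5, 9, 2, -9, 4) → max 9
(9, 2, -9, 4, -2) → max 9
(2, -9, 4, -2, 0) → max 4
(-9, 4, -2, 0, 12) → max 12
(4, -2, 0, 12, 11) → max 12
(-2, 0, 12, 11, -2) → max 12
(0, 12, 11, -2, -11) → max 12
Smallest of these is 4.

4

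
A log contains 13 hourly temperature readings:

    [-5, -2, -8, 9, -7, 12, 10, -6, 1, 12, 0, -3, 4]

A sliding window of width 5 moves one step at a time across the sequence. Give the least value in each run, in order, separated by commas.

-8, -8, -8, -7, -7, -6, -6, -6, -3

Sliding a size-5 window across the 13 values:
-5 -2 -8 9 -7 → min -8
-2 -8 9 -7 12 → min -8
-8 9 -7 12 10 → min -8
9 -7 12 10 -6 → min -7
-7 12 10 -6 1 → min -7
12 10 -6 1 12 → min -6
10 -6 1 12 0 → min -6
-6 1 12 0 -3 → min -6
1 12 0 -3 4 → min -3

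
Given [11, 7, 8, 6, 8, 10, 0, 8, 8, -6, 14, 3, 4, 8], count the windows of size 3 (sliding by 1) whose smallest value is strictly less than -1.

3

(11, 7, 8) → min 7
(7, 8, 6) → min 6
(8, 6, 8) → min 6
(6, 8, 10) → min 6
(8, 10, 0) → min 0
(10, 0, 8) → min 0
(0, 8, 8) → min 0
(8, 8, -6) → min -6  < -1 ✓
(8, -6, 14) → min -6  < -1 ✓
(-6, 14, 3) → min -6  < -1 ✓
(14, 3, 4) → min 3
(3, 4, 8) → min 3
3 windows satisfy the condition.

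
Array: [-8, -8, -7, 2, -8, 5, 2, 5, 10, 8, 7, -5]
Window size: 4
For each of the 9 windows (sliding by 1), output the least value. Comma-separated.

Sliding a size-4 window across the 12 values:
(-8, -8, -7, 2) → min -8
(-8, -7, 2, -8) → min -8
(-7, 2, -8, 5) → min -8
(2, -8, 5, 2) → min -8
(-8, 5, 2, 5) → min -8
(5, 2, 5, 10) → min 2
(2, 5, 10, 8) → min 2
(5, 10, 8, 7) → min 5
(10, 8, 7, -5) → min -5

-8, -8, -8, -8, -8, 2, 2, 5, -5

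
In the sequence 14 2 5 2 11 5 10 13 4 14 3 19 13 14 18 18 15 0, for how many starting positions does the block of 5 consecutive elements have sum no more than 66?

11

[14, 2, 5, 2, 11] → sum 34  ≤ 66 ✓
[2, 5, 2, 11, 5] → sum 25  ≤ 66 ✓
[5, 2, 11, 5, 10] → sum 33  ≤ 66 ✓
[2, 11, 5, 10, 13] → sum 41  ≤ 66 ✓
[11, 5, 10, 13, 4] → sum 43  ≤ 66 ✓
[5, 10, 13, 4, 14] → sum 46  ≤ 66 ✓
[10, 13, 4, 14, 3] → sum 44  ≤ 66 ✓
[13, 4, 14, 3, 19] → sum 53  ≤ 66 ✓
[4, 14, 3, 19, 13] → sum 53  ≤ 66 ✓
[14, 3, 19, 13, 14] → sum 63  ≤ 66 ✓
[3, 19, 13, 14, 18] → sum 67
[19, 13, 14, 18, 18] → sum 82
[13, 14, 18, 18, 15] → sum 78
[14, 18, 18, 15, 0] → sum 65  ≤ 66 ✓
11 windows satisfy the condition.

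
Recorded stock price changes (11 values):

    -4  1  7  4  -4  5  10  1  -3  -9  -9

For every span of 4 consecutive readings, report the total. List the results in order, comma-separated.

8, 8, 12, 15, 12, 13, -1, -20

[-4, 1, 7, 4] → sum 8
[1, 7, 4, -4] → sum 8
[7, 4, -4, 5] → sum 12
[4, -4, 5, 10] → sum 15
[-4, 5, 10, 1] → sum 12
[5, 10, 1, -3] → sum 13
[10, 1, -3, -9] → sum -1
[1, -3, -9, -9] → sum -20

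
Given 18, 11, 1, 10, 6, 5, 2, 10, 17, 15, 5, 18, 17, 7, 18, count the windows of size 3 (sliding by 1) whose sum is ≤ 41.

(18, 11, 1) → sum 30  ≤ 41 ✓
(11, 1, 10) → sum 22  ≤ 41 ✓
(1, 10, 6) → sum 17  ≤ 41 ✓
(10, 6, 5) → sum 21  ≤ 41 ✓
(6, 5, 2) → sum 13  ≤ 41 ✓
(5, 2, 10) → sum 17  ≤ 41 ✓
(2, 10, 17) → sum 29  ≤ 41 ✓
(10, 17, 15) → sum 42
(17, 15, 5) → sum 37  ≤ 41 ✓
(15, 5, 18) → sum 38  ≤ 41 ✓
(5, 18, 17) → sum 40  ≤ 41 ✓
(18, 17, 7) → sum 42
(17, 7, 18) → sum 42
10 windows satisfy the condition.

10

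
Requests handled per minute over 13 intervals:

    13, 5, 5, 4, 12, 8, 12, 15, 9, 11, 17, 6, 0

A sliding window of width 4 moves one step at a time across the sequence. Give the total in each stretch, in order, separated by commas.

27, 26, 29, 36, 47, 44, 47, 52, 43, 34

Sliding a size-4 window across the 13 values:
[13, 5, 5, 4] → sum 27
[5, 5, 4, 12] → sum 26
[5, 4, 12, 8] → sum 29
[4, 12, 8, 12] → sum 36
[12, 8, 12, 15] → sum 47
[8, 12, 15, 9] → sum 44
[12, 15, 9, 11] → sum 47
[15, 9, 11, 17] → sum 52
[9, 11, 17, 6] → sum 43
[11, 17, 6, 0] → sum 34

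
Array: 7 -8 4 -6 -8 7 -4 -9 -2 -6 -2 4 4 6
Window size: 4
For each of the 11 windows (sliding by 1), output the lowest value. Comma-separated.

-8, -8, -8, -8, -9, -9, -9, -9, -6, -6, -2

Sliding a size-4 window across the 14 values:
[7, -8, 4, -6] → min -8
[-8, 4, -6, -8] → min -8
[4, -6, -8, 7] → min -8
[-6, -8, 7, -4] → min -8
[-8, 7, -4, -9] → min -9
[7, -4, -9, -2] → min -9
[-4, -9, -2, -6] → min -9
[-9, -2, -6, -2] → min -9
[-2, -6, -2, 4] → min -6
[-6, -2, 4, 4] → min -6
[-2, 4, 4, 6] → min -2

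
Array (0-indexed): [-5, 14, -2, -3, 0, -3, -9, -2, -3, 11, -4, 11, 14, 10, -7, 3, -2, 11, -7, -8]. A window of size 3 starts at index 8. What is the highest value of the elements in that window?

Elements at indices 8..10: -3, 11, -4
max(-3, 11, -4) = 11

11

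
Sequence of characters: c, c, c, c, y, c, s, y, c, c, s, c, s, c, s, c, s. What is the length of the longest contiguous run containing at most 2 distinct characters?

9

[c] 1 distinct, len 1
[c, c] 1 distinct, len 2
[c, c, c] 1 distinct, len 3
[c, c, c, c] 1 distinct, len 4
[c, c, c, c, y] 2 distinct, len 5
[c, c, c, c, y, c] 2 distinct, len 6
[c, s] 2 distinct, len 2
[s, y] 2 distinct, len 2
[y, c] 2 distinct, len 2
[y, c, c] 2 distinct, len 3
[c, c, s] 2 distinct, len 3
[c, c, s, c] 2 distinct, len 4
[c, c, s, c, s] 2 distinct, len 5
[c, c, s, c, s, c] 2 distinct, len 6
[c, c, s, c, s, c, s] 2 distinct, len 7
[c, c, s, c, s, c, s, c] 2 distinct, len 8
[c, c, s, c, s, c, s, c, s] 2 distinct, len 9
Longest length with ≤2 distinct: 9.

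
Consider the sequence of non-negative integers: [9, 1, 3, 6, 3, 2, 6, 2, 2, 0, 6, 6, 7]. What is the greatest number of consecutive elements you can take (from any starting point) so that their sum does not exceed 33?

Extend to the right; shrink from the left whenever the sum exceeds 33:
→ 9: sum 9, len 1
→ 1: sum 10, len 2
→ 3: sum 13, len 3
→ 6: sum 19, len 4
→ 3: sum 22, len 5
→ 2: sum 24, len 6
→ 6: sum 30, len 7
→ 2: sum 32, len 8
→ 2 (dropped 9): sum 25, len 8
→ 0: sum 25, len 9
→ 6: sum 31, len 10
→ 6 (dropped 1, 3): sum 33, len 9
→ 7 (dropped 6, 3): sum 31, len 8
Longest length seen: 10.

10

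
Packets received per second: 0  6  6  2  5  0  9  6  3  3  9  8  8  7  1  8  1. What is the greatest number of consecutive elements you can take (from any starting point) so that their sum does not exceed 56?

11

Extend to the right; shrink from the left whenever the sum exceeds 56:
→ 0: sum 0, len 1
→ 6: sum 6, len 2
→ 6: sum 12, len 3
→ 2: sum 14, len 4
→ 5: sum 19, len 5
→ 0: sum 19, len 6
→ 9: sum 28, len 7
→ 6: sum 34, len 8
→ 3: sum 37, len 9
→ 3: sum 40, len 10
→ 9: sum 49, len 11
→ 8 (dropped 0, 6): sum 51, len 10
→ 8 (dropped 6): sum 53, len 10
→ 7 (dropped 2, 5): sum 53, len 9
→ 1: sum 54, len 10
→ 8 (dropped 0, 9): sum 53, len 9
→ 1: sum 54, len 10
Longest length seen: 11.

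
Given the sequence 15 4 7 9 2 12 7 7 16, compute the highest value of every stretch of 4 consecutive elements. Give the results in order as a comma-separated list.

[15, 4, 7, 9] → max 15
[4, 7, 9, 2] → max 9
[7, 9, 2, 12] → max 12
[9, 2, 12, 7] → max 12
[2, 12, 7, 7] → max 12
[12, 7, 7, 16] → max 16

15, 9, 12, 12, 12, 16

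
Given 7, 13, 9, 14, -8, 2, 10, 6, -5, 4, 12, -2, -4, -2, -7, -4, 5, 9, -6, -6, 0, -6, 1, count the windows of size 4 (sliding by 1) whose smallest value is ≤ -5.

(7, 13, 9, 14) → min 7
(13, 9, 14, -8) → min -8  ≤ -5 ✓
(9, 14, -8, 2) → min -8  ≤ -5 ✓
(14, -8, 2, 10) → min -8  ≤ -5 ✓
(-8, 2, 10, 6) → min -8  ≤ -5 ✓
(2, 10, 6, -5) → min -5  ≤ -5 ✓
(10, 6, -5, 4) → min -5  ≤ -5 ✓
(6, -5, 4, 12) → min -5  ≤ -5 ✓
(-5, 4, 12, -2) → min -5  ≤ -5 ✓
(4, 12, -2, -4) → min -4
(12, -2, -4, -2) → min -4
(-2, -4, -2, -7) → min -7  ≤ -5 ✓
(-4, -2, -7, -4) → min -7  ≤ -5 ✓
(-2, -7, -4, 5) → min -7  ≤ -5 ✓
(-7, -4, 5, 9) → min -7  ≤ -5 ✓
(-4, 5, 9, -6) → min -6  ≤ -5 ✓
(5, 9, -6, -6) → min -6  ≤ -5 ✓
(9, -6, -6, 0) → min -6  ≤ -5 ✓
(-6, -6, 0, -6) → min -6  ≤ -5 ✓
(-6, 0, -6, 1) → min -6  ≤ -5 ✓
17 windows satisfy the condition.

17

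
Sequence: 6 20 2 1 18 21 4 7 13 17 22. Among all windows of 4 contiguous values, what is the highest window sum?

59

6 20 2 1 → sum 29
20 2 1 18 → sum 41
2 1 18 21 → sum 42
1 18 21 4 → sum 44
18 21 4 7 → sum 50
21 4 7 13 → sum 45
4 7 13 17 → sum 41
7 13 17 22 → sum 59
Highest of these is 59.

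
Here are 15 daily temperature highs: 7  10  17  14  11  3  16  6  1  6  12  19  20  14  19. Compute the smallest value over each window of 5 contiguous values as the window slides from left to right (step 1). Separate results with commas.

7, 3, 3, 3, 1, 1, 1, 1, 1, 6, 12

[7, 10, 17, 14, 11] → min 7
[10, 17, 14, 11, 3] → min 3
[17, 14, 11, 3, 16] → min 3
[14, 11, 3, 16, 6] → min 3
[11, 3, 16, 6, 1] → min 1
[3, 16, 6, 1, 6] → min 1
[16, 6, 1, 6, 12] → min 1
[6, 1, 6, 12, 19] → min 1
[1, 6, 12, 19, 20] → min 1
[6, 12, 19, 20, 14] → min 6
[12, 19, 20, 14, 19] → min 12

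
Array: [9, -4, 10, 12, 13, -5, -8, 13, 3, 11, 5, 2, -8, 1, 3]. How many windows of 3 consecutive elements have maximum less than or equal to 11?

6

[9, -4, 10] → max 10  ≤ 11 ✓
[-4, 10, 12] → max 12
[10, 12, 13] → max 13
[12, 13, -5] → max 13
[13, -5, -8] → max 13
[-5, -8, 13] → max 13
[-8, 13, 3] → max 13
[13, 3, 11] → max 13
[3, 11, 5] → max 11  ≤ 11 ✓
[11, 5, 2] → max 11  ≤ 11 ✓
[5, 2, -8] → max 5  ≤ 11 ✓
[2, -8, 1] → max 2  ≤ 11 ✓
[-8, 1, 3] → max 3  ≤ 11 ✓
6 windows satisfy the condition.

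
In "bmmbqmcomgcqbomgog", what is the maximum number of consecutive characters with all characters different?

add b: [b] len 1
add m: [b, m] len 2
add m (repeat m, move left end past it): [m] len 1
add b: [m, b] len 2
add q: [m, b, q] len 3
add m (repeat m, move left end past it): [b, q, m] len 3
add c: [b, q, m, c] len 4
add o: [b, q, m, c, o] len 5
add m (repeat m, move left end past it): [c, o, m] len 3
add g: [c, o, m, g] len 4
add c (repeat c, move left end past it): [o, m, g, c] len 4
add q: [o, m, g, c, q] len 5
add b: [o, m, g, c, q, b] len 6
add o (repeat o, move left end past it): [m, g, c, q, b, o] len 6
add m (repeat m, move left end past it): [g, c, q, b, o, m] len 6
add g (repeat g, move left end past it): [c, q, b, o, m, g] len 6
add o (repeat o, move left end past it): [m, g, o] len 3
add g (repeat g, move left end past it): [o, g] len 2
Longest all-distinct length: 6.

6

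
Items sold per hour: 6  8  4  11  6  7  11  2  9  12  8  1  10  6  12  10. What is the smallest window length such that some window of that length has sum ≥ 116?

add 6: running sum 6 < 116
add 8: running sum 14 < 116
add 4: running sum 18 < 116
add 11: running sum 29 < 116
add 6: running sum 35 < 116
add 7: running sum 42 < 116
add 11: running sum 53 < 116
add 2: running sum 55 < 116
add 9: running sum 64 < 116
add 12: running sum 76 < 116
add 8: running sum 84 < 116
add 1: running sum 85 < 116
add 10: running sum 95 < 116
add 6: running sum 101 < 116
add 12: running sum 113 < 116
end 15: [8, 4, 11, 6, 7, 11, 2, 9, 12, 8, 1, 10, 6, 12, 10] sum 117, len 15
Shortest qualifying length: 15.

15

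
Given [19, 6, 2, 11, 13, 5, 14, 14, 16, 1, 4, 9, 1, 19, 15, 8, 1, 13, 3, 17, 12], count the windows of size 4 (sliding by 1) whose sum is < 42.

19 6 2 11 → sum 38  < 42 ✓
6 2 11 13 → sum 32  < 42 ✓
2 11 13 5 → sum 31  < 42 ✓
11 13 5 14 → sum 43
13 5 14 14 → sum 46
5 14 14 16 → sum 49
14 14 16 1 → sum 45
14 16 1 4 → sum 35  < 42 ✓
16 1 4 9 → sum 30  < 42 ✓
1 4 9 1 → sum 15  < 42 ✓
4 9 1 19 → sum 33  < 42 ✓
9 1 19 15 → sum 44
1 19 15 8 → sum 43
19 15 8 1 → sum 43
15 8 1 13 → sum 37  < 42 ✓
8 1 13 3 → sum 25  < 42 ✓
1 13 3 17 → sum 34  < 42 ✓
13 3 17 12 → sum 45
10 windows satisfy the condition.

10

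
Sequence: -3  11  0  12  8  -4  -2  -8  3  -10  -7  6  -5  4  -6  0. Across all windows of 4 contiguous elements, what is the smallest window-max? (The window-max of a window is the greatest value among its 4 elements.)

3

[-3, 11, 0, 12] → max 12
[11, 0, 12, 8] → max 12
[0, 12, 8, -4] → max 12
[12, 8, -4, -2] → max 12
[8, -4, -2, -8] → max 8
[-4, -2, -8, 3] → max 3
[-2, -8, 3, -10] → max 3
[-8, 3, -10, -7] → max 3
[3, -10, -7, 6] → max 6
[-10, -7, 6, -5] → max 6
[-7, 6, -5, 4] → max 6
[6, -5, 4, -6] → max 6
[-5, 4, -6, 0] → max 4
Smallest of these is 3.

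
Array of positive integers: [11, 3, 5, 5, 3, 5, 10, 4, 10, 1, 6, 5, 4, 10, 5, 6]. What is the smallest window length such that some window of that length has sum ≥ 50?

8

Extend right; whenever the sum reaches 50, record the length and shrink from the left:
add 11: running sum 11 < 50
add 3: running sum 14 < 50
add 5: running sum 19 < 50
add 5: running sum 24 < 50
add 3: running sum 27 < 50
add 5: running sum 32 < 50
add 10: running sum 42 < 50
add 4: running sum 46 < 50
end 8: [11, 3, 5, 5, 3, 5, 10, 4, 10] sum 56, len 9
end 9: [11, 3, 5, 5, 3, 5, 10, 4, 10, 1] sum 57, len 10
end 10: [3, 5, 5, 3, 5, 10, 4, 10, 1, 6] sum 52, len 10
end 11: [5, 5, 3, 5, 10, 4, 10, 1, 6, 5] sum 54, len 10
end 12: [5, 3, 5, 10, 4, 10, 1, 6, 5, 4] sum 53, len 10
end 13: [10, 4, 10, 1, 6, 5, 4, 10] sum 50, len 8
end 14: [10, 4, 10, 1, 6, 5, 4, 10, 5] sum 55, len 9
end 15: [4, 10, 1, 6, 5, 4, 10, 5, 6] sum 51, len 9
Shortest qualifying length: 8.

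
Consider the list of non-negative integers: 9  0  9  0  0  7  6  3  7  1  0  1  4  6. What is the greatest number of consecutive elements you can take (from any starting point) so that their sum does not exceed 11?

4

→ 9: sum 9, len 1
→ 0: sum 9, len 2
→ 9 (dropped 9): sum 9, len 2
→ 0: sum 9, len 3
→ 0: sum 9, len 4
→ 7 (dropped 0, 9): sum 7, len 3
→ 6 (dropped 0, 0, 7): sum 6, len 1
→ 3: sum 9, len 2
→ 7 (dropped 6): sum 10, len 2
→ 1: sum 11, len 3
→ 0: sum 11, len 4
→ 1 (dropped 3): sum 9, len 4
→ 4 (dropped 7): sum 6, len 4
→ 6 (dropped 1): sum 11, len 4
Longest length seen: 4.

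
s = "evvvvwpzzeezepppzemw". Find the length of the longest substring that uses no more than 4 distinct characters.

add e: window [e] (1 distinct), len 1
add v: window [e, v] (2 distinct), len 2
add v: window [e, v, v] (2 distinct), len 3
add v: window [e, v, v, v] (2 distinct), len 4
add v: window [e, v, v, v, v] (2 distinct), len 5
add w: window [e, v, v, v, v, w] (3 distinct), len 6
add p: window [e, v, v, v, v, w, p] (4 distinct), len 7
add z: window [v, v, v, v, w, p, z] (4 distinct), len 7
add z: window [v, v, v, v, w, p, z, z] (4 distinct), len 8
add e: window [w, p, z, z, e] (4 distinct), len 5
add e: window [w, p, z, z, e, e] (4 distinct), len 6
add z: window [w, p, z, z, e, e, z] (4 distinct), len 7
add e: window [w, p, z, z, e, e, z, e] (4 distinct), len 8
add p: window [w, p, z, z, e, e, z, e, p] (4 distinct), len 9
add p: window [w, p, z, z, e, e, z, e, p, p] (4 distinct), len 10
add p: window [w, p, z, z, e, e, z, e, p, p, p] (4 distinct), len 11
add z: window [w, p, z, z, e, e, z, e, p, p, p, z] (4 distinct), len 12
add e: window [w, p, z, z, e, e, z, e, p, p, p, z, e] (4 distinct), len 13
add m: window [p, z, z, e, e, z, e, p, p, p, z, e, m] (4 distinct), len 13
add w: window [z, e, m, w] (4 distinct), len 4
Longest length with ≤4 distinct: 13.

13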